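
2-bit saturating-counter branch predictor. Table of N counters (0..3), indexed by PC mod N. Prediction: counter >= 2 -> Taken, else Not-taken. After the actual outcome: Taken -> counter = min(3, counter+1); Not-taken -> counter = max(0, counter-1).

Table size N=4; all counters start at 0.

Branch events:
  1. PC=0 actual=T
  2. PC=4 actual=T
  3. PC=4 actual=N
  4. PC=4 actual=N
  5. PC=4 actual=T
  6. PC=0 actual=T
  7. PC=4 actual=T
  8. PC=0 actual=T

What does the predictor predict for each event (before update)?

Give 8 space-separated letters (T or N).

Ev 1: PC=0 idx=0 pred=N actual=T -> ctr[0]=1
Ev 2: PC=4 idx=0 pred=N actual=T -> ctr[0]=2
Ev 3: PC=4 idx=0 pred=T actual=N -> ctr[0]=1
Ev 4: PC=4 idx=0 pred=N actual=N -> ctr[0]=0
Ev 5: PC=4 idx=0 pred=N actual=T -> ctr[0]=1
Ev 6: PC=0 idx=0 pred=N actual=T -> ctr[0]=2
Ev 7: PC=4 idx=0 pred=T actual=T -> ctr[0]=3
Ev 8: PC=0 idx=0 pred=T actual=T -> ctr[0]=3

Answer: N N T N N N T T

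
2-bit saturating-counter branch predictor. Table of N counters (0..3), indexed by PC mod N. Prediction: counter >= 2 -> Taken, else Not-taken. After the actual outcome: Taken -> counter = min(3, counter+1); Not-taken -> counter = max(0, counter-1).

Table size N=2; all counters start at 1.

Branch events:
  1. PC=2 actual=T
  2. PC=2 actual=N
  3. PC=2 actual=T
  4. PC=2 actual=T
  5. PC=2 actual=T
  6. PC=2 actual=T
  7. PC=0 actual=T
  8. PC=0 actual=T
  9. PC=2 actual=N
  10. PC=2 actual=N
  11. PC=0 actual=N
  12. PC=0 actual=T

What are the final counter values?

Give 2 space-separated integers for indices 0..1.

Ev 1: PC=2 idx=0 pred=N actual=T -> ctr[0]=2
Ev 2: PC=2 idx=0 pred=T actual=N -> ctr[0]=1
Ev 3: PC=2 idx=0 pred=N actual=T -> ctr[0]=2
Ev 4: PC=2 idx=0 pred=T actual=T -> ctr[0]=3
Ev 5: PC=2 idx=0 pred=T actual=T -> ctr[0]=3
Ev 6: PC=2 idx=0 pred=T actual=T -> ctr[0]=3
Ev 7: PC=0 idx=0 pred=T actual=T -> ctr[0]=3
Ev 8: PC=0 idx=0 pred=T actual=T -> ctr[0]=3
Ev 9: PC=2 idx=0 pred=T actual=N -> ctr[0]=2
Ev 10: PC=2 idx=0 pred=T actual=N -> ctr[0]=1
Ev 11: PC=0 idx=0 pred=N actual=N -> ctr[0]=0
Ev 12: PC=0 idx=0 pred=N actual=T -> ctr[0]=1

Answer: 1 1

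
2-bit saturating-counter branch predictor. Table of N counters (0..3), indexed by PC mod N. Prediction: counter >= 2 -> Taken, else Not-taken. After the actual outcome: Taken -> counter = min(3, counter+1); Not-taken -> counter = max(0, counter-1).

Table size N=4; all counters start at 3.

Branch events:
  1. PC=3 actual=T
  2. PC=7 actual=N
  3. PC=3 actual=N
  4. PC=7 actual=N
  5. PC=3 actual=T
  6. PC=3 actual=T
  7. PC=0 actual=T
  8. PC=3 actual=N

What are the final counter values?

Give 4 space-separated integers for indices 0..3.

Ev 1: PC=3 idx=3 pred=T actual=T -> ctr[3]=3
Ev 2: PC=7 idx=3 pred=T actual=N -> ctr[3]=2
Ev 3: PC=3 idx=3 pred=T actual=N -> ctr[3]=1
Ev 4: PC=7 idx=3 pred=N actual=N -> ctr[3]=0
Ev 5: PC=3 idx=3 pred=N actual=T -> ctr[3]=1
Ev 6: PC=3 idx=3 pred=N actual=T -> ctr[3]=2
Ev 7: PC=0 idx=0 pred=T actual=T -> ctr[0]=3
Ev 8: PC=3 idx=3 pred=T actual=N -> ctr[3]=1

Answer: 3 3 3 1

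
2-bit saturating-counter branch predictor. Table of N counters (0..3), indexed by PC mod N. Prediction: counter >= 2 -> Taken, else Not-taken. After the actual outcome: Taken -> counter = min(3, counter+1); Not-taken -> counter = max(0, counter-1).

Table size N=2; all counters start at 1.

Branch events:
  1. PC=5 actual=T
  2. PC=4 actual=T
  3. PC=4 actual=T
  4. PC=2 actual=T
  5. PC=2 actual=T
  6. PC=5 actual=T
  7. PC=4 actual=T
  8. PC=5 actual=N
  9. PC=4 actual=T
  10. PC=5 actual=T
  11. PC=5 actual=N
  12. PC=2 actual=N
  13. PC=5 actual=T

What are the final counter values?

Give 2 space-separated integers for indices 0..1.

Answer: 2 3

Derivation:
Ev 1: PC=5 idx=1 pred=N actual=T -> ctr[1]=2
Ev 2: PC=4 idx=0 pred=N actual=T -> ctr[0]=2
Ev 3: PC=4 idx=0 pred=T actual=T -> ctr[0]=3
Ev 4: PC=2 idx=0 pred=T actual=T -> ctr[0]=3
Ev 5: PC=2 idx=0 pred=T actual=T -> ctr[0]=3
Ev 6: PC=5 idx=1 pred=T actual=T -> ctr[1]=3
Ev 7: PC=4 idx=0 pred=T actual=T -> ctr[0]=3
Ev 8: PC=5 idx=1 pred=T actual=N -> ctr[1]=2
Ev 9: PC=4 idx=0 pred=T actual=T -> ctr[0]=3
Ev 10: PC=5 idx=1 pred=T actual=T -> ctr[1]=3
Ev 11: PC=5 idx=1 pred=T actual=N -> ctr[1]=2
Ev 12: PC=2 idx=0 pred=T actual=N -> ctr[0]=2
Ev 13: PC=5 idx=1 pred=T actual=T -> ctr[1]=3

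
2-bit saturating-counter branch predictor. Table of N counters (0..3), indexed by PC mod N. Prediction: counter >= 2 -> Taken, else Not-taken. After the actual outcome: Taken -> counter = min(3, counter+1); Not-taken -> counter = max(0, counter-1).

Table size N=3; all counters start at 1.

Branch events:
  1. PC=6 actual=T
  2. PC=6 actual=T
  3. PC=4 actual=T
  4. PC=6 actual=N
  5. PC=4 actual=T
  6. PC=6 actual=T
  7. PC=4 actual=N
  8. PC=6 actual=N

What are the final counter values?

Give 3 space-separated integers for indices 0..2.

Answer: 2 2 1

Derivation:
Ev 1: PC=6 idx=0 pred=N actual=T -> ctr[0]=2
Ev 2: PC=6 idx=0 pred=T actual=T -> ctr[0]=3
Ev 3: PC=4 idx=1 pred=N actual=T -> ctr[1]=2
Ev 4: PC=6 idx=0 pred=T actual=N -> ctr[0]=2
Ev 5: PC=4 idx=1 pred=T actual=T -> ctr[1]=3
Ev 6: PC=6 idx=0 pred=T actual=T -> ctr[0]=3
Ev 7: PC=4 idx=1 pred=T actual=N -> ctr[1]=2
Ev 8: PC=6 idx=0 pred=T actual=N -> ctr[0]=2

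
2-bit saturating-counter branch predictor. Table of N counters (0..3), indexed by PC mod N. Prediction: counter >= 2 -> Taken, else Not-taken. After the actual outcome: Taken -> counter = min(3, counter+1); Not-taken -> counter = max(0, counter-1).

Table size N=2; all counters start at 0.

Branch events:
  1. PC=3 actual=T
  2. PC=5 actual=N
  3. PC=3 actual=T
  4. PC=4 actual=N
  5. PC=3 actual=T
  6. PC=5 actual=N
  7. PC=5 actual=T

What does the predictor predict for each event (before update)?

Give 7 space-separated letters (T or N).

Answer: N N N N N T N

Derivation:
Ev 1: PC=3 idx=1 pred=N actual=T -> ctr[1]=1
Ev 2: PC=5 idx=1 pred=N actual=N -> ctr[1]=0
Ev 3: PC=3 idx=1 pred=N actual=T -> ctr[1]=1
Ev 4: PC=4 idx=0 pred=N actual=N -> ctr[0]=0
Ev 5: PC=3 idx=1 pred=N actual=T -> ctr[1]=2
Ev 6: PC=5 idx=1 pred=T actual=N -> ctr[1]=1
Ev 7: PC=5 idx=1 pred=N actual=T -> ctr[1]=2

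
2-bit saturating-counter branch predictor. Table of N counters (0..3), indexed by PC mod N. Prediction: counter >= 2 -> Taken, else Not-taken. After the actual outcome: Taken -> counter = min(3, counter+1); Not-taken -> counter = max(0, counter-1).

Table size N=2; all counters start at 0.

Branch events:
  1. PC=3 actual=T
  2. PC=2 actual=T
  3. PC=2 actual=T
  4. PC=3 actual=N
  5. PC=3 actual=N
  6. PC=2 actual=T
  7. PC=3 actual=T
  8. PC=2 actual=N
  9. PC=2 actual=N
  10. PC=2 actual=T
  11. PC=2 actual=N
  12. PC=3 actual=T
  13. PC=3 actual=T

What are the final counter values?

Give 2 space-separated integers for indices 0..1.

Ev 1: PC=3 idx=1 pred=N actual=T -> ctr[1]=1
Ev 2: PC=2 idx=0 pred=N actual=T -> ctr[0]=1
Ev 3: PC=2 idx=0 pred=N actual=T -> ctr[0]=2
Ev 4: PC=3 idx=1 pred=N actual=N -> ctr[1]=0
Ev 5: PC=3 idx=1 pred=N actual=N -> ctr[1]=0
Ev 6: PC=2 idx=0 pred=T actual=T -> ctr[0]=3
Ev 7: PC=3 idx=1 pred=N actual=T -> ctr[1]=1
Ev 8: PC=2 idx=0 pred=T actual=N -> ctr[0]=2
Ev 9: PC=2 idx=0 pred=T actual=N -> ctr[0]=1
Ev 10: PC=2 idx=0 pred=N actual=T -> ctr[0]=2
Ev 11: PC=2 idx=0 pred=T actual=N -> ctr[0]=1
Ev 12: PC=3 idx=1 pred=N actual=T -> ctr[1]=2
Ev 13: PC=3 idx=1 pred=T actual=T -> ctr[1]=3

Answer: 1 3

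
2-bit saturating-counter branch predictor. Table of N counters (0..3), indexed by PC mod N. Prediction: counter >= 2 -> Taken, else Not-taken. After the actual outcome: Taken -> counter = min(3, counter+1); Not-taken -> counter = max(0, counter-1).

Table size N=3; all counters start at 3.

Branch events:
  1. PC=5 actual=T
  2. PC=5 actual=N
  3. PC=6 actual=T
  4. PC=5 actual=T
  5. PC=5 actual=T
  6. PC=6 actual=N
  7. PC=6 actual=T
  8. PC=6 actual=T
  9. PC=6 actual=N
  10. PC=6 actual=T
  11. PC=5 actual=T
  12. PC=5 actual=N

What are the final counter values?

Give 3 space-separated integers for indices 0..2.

Answer: 3 3 2

Derivation:
Ev 1: PC=5 idx=2 pred=T actual=T -> ctr[2]=3
Ev 2: PC=5 idx=2 pred=T actual=N -> ctr[2]=2
Ev 3: PC=6 idx=0 pred=T actual=T -> ctr[0]=3
Ev 4: PC=5 idx=2 pred=T actual=T -> ctr[2]=3
Ev 5: PC=5 idx=2 pred=T actual=T -> ctr[2]=3
Ev 6: PC=6 idx=0 pred=T actual=N -> ctr[0]=2
Ev 7: PC=6 idx=0 pred=T actual=T -> ctr[0]=3
Ev 8: PC=6 idx=0 pred=T actual=T -> ctr[0]=3
Ev 9: PC=6 idx=0 pred=T actual=N -> ctr[0]=2
Ev 10: PC=6 idx=0 pred=T actual=T -> ctr[0]=3
Ev 11: PC=5 idx=2 pred=T actual=T -> ctr[2]=3
Ev 12: PC=5 idx=2 pred=T actual=N -> ctr[2]=2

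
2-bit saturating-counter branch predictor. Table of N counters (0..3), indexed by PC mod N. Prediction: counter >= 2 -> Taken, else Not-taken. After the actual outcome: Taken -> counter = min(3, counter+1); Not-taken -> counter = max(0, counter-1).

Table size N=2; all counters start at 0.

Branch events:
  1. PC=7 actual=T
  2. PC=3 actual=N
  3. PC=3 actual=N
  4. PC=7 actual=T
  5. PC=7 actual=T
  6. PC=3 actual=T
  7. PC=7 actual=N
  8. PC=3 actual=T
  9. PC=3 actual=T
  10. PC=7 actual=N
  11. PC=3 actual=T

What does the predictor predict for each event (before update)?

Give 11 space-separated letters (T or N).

Answer: N N N N N T T T T T T

Derivation:
Ev 1: PC=7 idx=1 pred=N actual=T -> ctr[1]=1
Ev 2: PC=3 idx=1 pred=N actual=N -> ctr[1]=0
Ev 3: PC=3 idx=1 pred=N actual=N -> ctr[1]=0
Ev 4: PC=7 idx=1 pred=N actual=T -> ctr[1]=1
Ev 5: PC=7 idx=1 pred=N actual=T -> ctr[1]=2
Ev 6: PC=3 idx=1 pred=T actual=T -> ctr[1]=3
Ev 7: PC=7 idx=1 pred=T actual=N -> ctr[1]=2
Ev 8: PC=3 idx=1 pred=T actual=T -> ctr[1]=3
Ev 9: PC=3 idx=1 pred=T actual=T -> ctr[1]=3
Ev 10: PC=7 idx=1 pred=T actual=N -> ctr[1]=2
Ev 11: PC=3 idx=1 pred=T actual=T -> ctr[1]=3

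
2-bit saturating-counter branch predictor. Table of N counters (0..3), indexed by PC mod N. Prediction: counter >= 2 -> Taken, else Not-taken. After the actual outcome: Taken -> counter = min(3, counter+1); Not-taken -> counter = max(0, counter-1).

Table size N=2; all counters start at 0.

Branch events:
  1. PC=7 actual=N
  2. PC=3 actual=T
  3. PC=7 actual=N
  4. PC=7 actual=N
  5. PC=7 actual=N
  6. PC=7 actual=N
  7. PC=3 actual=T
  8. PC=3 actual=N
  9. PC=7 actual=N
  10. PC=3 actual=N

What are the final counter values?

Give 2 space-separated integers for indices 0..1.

Ev 1: PC=7 idx=1 pred=N actual=N -> ctr[1]=0
Ev 2: PC=3 idx=1 pred=N actual=T -> ctr[1]=1
Ev 3: PC=7 idx=1 pred=N actual=N -> ctr[1]=0
Ev 4: PC=7 idx=1 pred=N actual=N -> ctr[1]=0
Ev 5: PC=7 idx=1 pred=N actual=N -> ctr[1]=0
Ev 6: PC=7 idx=1 pred=N actual=N -> ctr[1]=0
Ev 7: PC=3 idx=1 pred=N actual=T -> ctr[1]=1
Ev 8: PC=3 idx=1 pred=N actual=N -> ctr[1]=0
Ev 9: PC=7 idx=1 pred=N actual=N -> ctr[1]=0
Ev 10: PC=3 idx=1 pred=N actual=N -> ctr[1]=0

Answer: 0 0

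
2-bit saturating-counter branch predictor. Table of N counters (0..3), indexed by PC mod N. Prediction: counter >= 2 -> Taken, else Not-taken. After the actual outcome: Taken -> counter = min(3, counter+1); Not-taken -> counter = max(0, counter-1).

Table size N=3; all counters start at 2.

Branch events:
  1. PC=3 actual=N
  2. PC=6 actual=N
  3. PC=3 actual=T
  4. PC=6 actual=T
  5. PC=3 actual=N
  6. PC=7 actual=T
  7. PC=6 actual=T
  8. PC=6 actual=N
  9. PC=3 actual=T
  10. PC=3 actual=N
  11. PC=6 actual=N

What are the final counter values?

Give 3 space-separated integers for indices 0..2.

Ev 1: PC=3 idx=0 pred=T actual=N -> ctr[0]=1
Ev 2: PC=6 idx=0 pred=N actual=N -> ctr[0]=0
Ev 3: PC=3 idx=0 pred=N actual=T -> ctr[0]=1
Ev 4: PC=6 idx=0 pred=N actual=T -> ctr[0]=2
Ev 5: PC=3 idx=0 pred=T actual=N -> ctr[0]=1
Ev 6: PC=7 idx=1 pred=T actual=T -> ctr[1]=3
Ev 7: PC=6 idx=0 pred=N actual=T -> ctr[0]=2
Ev 8: PC=6 idx=0 pred=T actual=N -> ctr[0]=1
Ev 9: PC=3 idx=0 pred=N actual=T -> ctr[0]=2
Ev 10: PC=3 idx=0 pred=T actual=N -> ctr[0]=1
Ev 11: PC=6 idx=0 pred=N actual=N -> ctr[0]=0

Answer: 0 3 2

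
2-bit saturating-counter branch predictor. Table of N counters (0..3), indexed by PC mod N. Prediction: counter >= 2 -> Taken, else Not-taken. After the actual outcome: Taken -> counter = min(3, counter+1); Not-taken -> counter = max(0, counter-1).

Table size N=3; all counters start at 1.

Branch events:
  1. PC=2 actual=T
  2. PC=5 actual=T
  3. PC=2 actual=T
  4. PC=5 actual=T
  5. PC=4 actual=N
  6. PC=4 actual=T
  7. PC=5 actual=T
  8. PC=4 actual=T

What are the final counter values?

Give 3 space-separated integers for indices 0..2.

Ev 1: PC=2 idx=2 pred=N actual=T -> ctr[2]=2
Ev 2: PC=5 idx=2 pred=T actual=T -> ctr[2]=3
Ev 3: PC=2 idx=2 pred=T actual=T -> ctr[2]=3
Ev 4: PC=5 idx=2 pred=T actual=T -> ctr[2]=3
Ev 5: PC=4 idx=1 pred=N actual=N -> ctr[1]=0
Ev 6: PC=4 idx=1 pred=N actual=T -> ctr[1]=1
Ev 7: PC=5 idx=2 pred=T actual=T -> ctr[2]=3
Ev 8: PC=4 idx=1 pred=N actual=T -> ctr[1]=2

Answer: 1 2 3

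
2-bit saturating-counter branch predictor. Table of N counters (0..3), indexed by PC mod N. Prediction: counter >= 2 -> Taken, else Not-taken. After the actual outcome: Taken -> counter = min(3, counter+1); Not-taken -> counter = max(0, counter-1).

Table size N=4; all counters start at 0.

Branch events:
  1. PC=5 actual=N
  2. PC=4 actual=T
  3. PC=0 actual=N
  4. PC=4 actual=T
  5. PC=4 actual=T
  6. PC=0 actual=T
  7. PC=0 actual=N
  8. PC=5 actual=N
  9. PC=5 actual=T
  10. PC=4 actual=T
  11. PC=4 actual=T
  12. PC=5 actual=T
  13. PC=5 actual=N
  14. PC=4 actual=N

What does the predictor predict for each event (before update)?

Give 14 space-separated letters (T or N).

Answer: N N N N N T T N N T T N T T

Derivation:
Ev 1: PC=5 idx=1 pred=N actual=N -> ctr[1]=0
Ev 2: PC=4 idx=0 pred=N actual=T -> ctr[0]=1
Ev 3: PC=0 idx=0 pred=N actual=N -> ctr[0]=0
Ev 4: PC=4 idx=0 pred=N actual=T -> ctr[0]=1
Ev 5: PC=4 idx=0 pred=N actual=T -> ctr[0]=2
Ev 6: PC=0 idx=0 pred=T actual=T -> ctr[0]=3
Ev 7: PC=0 idx=0 pred=T actual=N -> ctr[0]=2
Ev 8: PC=5 idx=1 pred=N actual=N -> ctr[1]=0
Ev 9: PC=5 idx=1 pred=N actual=T -> ctr[1]=1
Ev 10: PC=4 idx=0 pred=T actual=T -> ctr[0]=3
Ev 11: PC=4 idx=0 pred=T actual=T -> ctr[0]=3
Ev 12: PC=5 idx=1 pred=N actual=T -> ctr[1]=2
Ev 13: PC=5 idx=1 pred=T actual=N -> ctr[1]=1
Ev 14: PC=4 idx=0 pred=T actual=N -> ctr[0]=2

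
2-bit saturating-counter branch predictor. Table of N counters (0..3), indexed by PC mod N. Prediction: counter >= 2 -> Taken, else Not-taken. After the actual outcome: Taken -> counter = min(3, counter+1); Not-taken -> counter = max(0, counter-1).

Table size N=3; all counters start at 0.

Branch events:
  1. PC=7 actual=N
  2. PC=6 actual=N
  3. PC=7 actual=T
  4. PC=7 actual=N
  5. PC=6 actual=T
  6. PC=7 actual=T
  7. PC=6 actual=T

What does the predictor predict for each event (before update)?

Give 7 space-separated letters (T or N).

Answer: N N N N N N N

Derivation:
Ev 1: PC=7 idx=1 pred=N actual=N -> ctr[1]=0
Ev 2: PC=6 idx=0 pred=N actual=N -> ctr[0]=0
Ev 3: PC=7 idx=1 pred=N actual=T -> ctr[1]=1
Ev 4: PC=7 idx=1 pred=N actual=N -> ctr[1]=0
Ev 5: PC=6 idx=0 pred=N actual=T -> ctr[0]=1
Ev 6: PC=7 idx=1 pred=N actual=T -> ctr[1]=1
Ev 7: PC=6 idx=0 pred=N actual=T -> ctr[0]=2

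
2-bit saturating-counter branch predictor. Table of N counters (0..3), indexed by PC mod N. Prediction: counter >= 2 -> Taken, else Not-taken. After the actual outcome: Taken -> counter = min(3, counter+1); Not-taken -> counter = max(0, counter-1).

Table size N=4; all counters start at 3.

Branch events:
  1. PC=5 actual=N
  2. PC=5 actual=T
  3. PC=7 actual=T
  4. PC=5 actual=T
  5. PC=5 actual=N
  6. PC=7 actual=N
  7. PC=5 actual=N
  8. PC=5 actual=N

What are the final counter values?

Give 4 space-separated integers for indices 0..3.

Ev 1: PC=5 idx=1 pred=T actual=N -> ctr[1]=2
Ev 2: PC=5 idx=1 pred=T actual=T -> ctr[1]=3
Ev 3: PC=7 idx=3 pred=T actual=T -> ctr[3]=3
Ev 4: PC=5 idx=1 pred=T actual=T -> ctr[1]=3
Ev 5: PC=5 idx=1 pred=T actual=N -> ctr[1]=2
Ev 6: PC=7 idx=3 pred=T actual=N -> ctr[3]=2
Ev 7: PC=5 idx=1 pred=T actual=N -> ctr[1]=1
Ev 8: PC=5 idx=1 pred=N actual=N -> ctr[1]=0

Answer: 3 0 3 2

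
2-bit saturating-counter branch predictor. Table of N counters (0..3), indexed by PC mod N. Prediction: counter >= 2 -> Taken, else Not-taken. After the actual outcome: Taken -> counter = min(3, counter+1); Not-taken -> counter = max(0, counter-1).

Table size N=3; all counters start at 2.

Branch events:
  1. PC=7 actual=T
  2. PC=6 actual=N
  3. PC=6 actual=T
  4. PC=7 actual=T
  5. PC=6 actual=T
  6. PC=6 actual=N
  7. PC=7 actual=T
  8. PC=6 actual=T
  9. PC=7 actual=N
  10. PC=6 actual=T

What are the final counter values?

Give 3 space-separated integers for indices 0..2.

Answer: 3 2 2

Derivation:
Ev 1: PC=7 idx=1 pred=T actual=T -> ctr[1]=3
Ev 2: PC=6 idx=0 pred=T actual=N -> ctr[0]=1
Ev 3: PC=6 idx=0 pred=N actual=T -> ctr[0]=2
Ev 4: PC=7 idx=1 pred=T actual=T -> ctr[1]=3
Ev 5: PC=6 idx=0 pred=T actual=T -> ctr[0]=3
Ev 6: PC=6 idx=0 pred=T actual=N -> ctr[0]=2
Ev 7: PC=7 idx=1 pred=T actual=T -> ctr[1]=3
Ev 8: PC=6 idx=0 pred=T actual=T -> ctr[0]=3
Ev 9: PC=7 idx=1 pred=T actual=N -> ctr[1]=2
Ev 10: PC=6 idx=0 pred=T actual=T -> ctr[0]=3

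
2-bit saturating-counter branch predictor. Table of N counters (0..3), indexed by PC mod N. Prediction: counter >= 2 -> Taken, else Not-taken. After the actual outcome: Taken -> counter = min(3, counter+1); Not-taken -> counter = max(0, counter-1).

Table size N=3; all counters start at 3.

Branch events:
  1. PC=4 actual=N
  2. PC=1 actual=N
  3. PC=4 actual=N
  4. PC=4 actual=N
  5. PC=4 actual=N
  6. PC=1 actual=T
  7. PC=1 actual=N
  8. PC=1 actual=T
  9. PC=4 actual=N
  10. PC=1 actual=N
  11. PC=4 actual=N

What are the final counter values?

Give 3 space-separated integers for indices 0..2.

Ev 1: PC=4 idx=1 pred=T actual=N -> ctr[1]=2
Ev 2: PC=1 idx=1 pred=T actual=N -> ctr[1]=1
Ev 3: PC=4 idx=1 pred=N actual=N -> ctr[1]=0
Ev 4: PC=4 idx=1 pred=N actual=N -> ctr[1]=0
Ev 5: PC=4 idx=1 pred=N actual=N -> ctr[1]=0
Ev 6: PC=1 idx=1 pred=N actual=T -> ctr[1]=1
Ev 7: PC=1 idx=1 pred=N actual=N -> ctr[1]=0
Ev 8: PC=1 idx=1 pred=N actual=T -> ctr[1]=1
Ev 9: PC=4 idx=1 pred=N actual=N -> ctr[1]=0
Ev 10: PC=1 idx=1 pred=N actual=N -> ctr[1]=0
Ev 11: PC=4 idx=1 pred=N actual=N -> ctr[1]=0

Answer: 3 0 3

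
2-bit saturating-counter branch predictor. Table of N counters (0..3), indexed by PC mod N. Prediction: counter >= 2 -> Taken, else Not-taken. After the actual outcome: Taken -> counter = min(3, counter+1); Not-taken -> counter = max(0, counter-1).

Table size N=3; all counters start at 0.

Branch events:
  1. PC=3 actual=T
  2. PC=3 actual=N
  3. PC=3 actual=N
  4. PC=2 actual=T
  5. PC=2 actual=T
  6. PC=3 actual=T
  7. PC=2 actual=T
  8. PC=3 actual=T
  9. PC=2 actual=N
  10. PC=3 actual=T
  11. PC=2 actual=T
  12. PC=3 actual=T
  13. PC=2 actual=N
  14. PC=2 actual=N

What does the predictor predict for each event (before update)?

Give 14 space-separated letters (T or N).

Answer: N N N N N N T N T T T T T T

Derivation:
Ev 1: PC=3 idx=0 pred=N actual=T -> ctr[0]=1
Ev 2: PC=3 idx=0 pred=N actual=N -> ctr[0]=0
Ev 3: PC=3 idx=0 pred=N actual=N -> ctr[0]=0
Ev 4: PC=2 idx=2 pred=N actual=T -> ctr[2]=1
Ev 5: PC=2 idx=2 pred=N actual=T -> ctr[2]=2
Ev 6: PC=3 idx=0 pred=N actual=T -> ctr[0]=1
Ev 7: PC=2 idx=2 pred=T actual=T -> ctr[2]=3
Ev 8: PC=3 idx=0 pred=N actual=T -> ctr[0]=2
Ev 9: PC=2 idx=2 pred=T actual=N -> ctr[2]=2
Ev 10: PC=3 idx=0 pred=T actual=T -> ctr[0]=3
Ev 11: PC=2 idx=2 pred=T actual=T -> ctr[2]=3
Ev 12: PC=3 idx=0 pred=T actual=T -> ctr[0]=3
Ev 13: PC=2 idx=2 pred=T actual=N -> ctr[2]=2
Ev 14: PC=2 idx=2 pred=T actual=N -> ctr[2]=1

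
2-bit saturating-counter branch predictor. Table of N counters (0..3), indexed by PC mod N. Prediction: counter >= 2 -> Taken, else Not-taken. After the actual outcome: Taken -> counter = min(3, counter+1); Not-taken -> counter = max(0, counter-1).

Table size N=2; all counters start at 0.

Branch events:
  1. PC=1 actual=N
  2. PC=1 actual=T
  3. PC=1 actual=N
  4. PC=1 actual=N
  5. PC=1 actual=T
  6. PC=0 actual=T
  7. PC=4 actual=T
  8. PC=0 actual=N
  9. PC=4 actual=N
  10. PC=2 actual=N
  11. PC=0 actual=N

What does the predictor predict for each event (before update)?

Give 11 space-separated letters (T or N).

Answer: N N N N N N N T N N N

Derivation:
Ev 1: PC=1 idx=1 pred=N actual=N -> ctr[1]=0
Ev 2: PC=1 idx=1 pred=N actual=T -> ctr[1]=1
Ev 3: PC=1 idx=1 pred=N actual=N -> ctr[1]=0
Ev 4: PC=1 idx=1 pred=N actual=N -> ctr[1]=0
Ev 5: PC=1 idx=1 pred=N actual=T -> ctr[1]=1
Ev 6: PC=0 idx=0 pred=N actual=T -> ctr[0]=1
Ev 7: PC=4 idx=0 pred=N actual=T -> ctr[0]=2
Ev 8: PC=0 idx=0 pred=T actual=N -> ctr[0]=1
Ev 9: PC=4 idx=0 pred=N actual=N -> ctr[0]=0
Ev 10: PC=2 idx=0 pred=N actual=N -> ctr[0]=0
Ev 11: PC=0 idx=0 pred=N actual=N -> ctr[0]=0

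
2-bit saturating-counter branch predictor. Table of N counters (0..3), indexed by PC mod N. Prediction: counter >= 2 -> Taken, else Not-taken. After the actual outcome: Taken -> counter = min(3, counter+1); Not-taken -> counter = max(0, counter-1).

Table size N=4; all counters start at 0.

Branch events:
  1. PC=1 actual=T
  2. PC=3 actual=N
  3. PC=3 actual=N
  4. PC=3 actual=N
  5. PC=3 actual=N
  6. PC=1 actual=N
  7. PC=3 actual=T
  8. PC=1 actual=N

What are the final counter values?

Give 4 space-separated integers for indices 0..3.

Answer: 0 0 0 1

Derivation:
Ev 1: PC=1 idx=1 pred=N actual=T -> ctr[1]=1
Ev 2: PC=3 idx=3 pred=N actual=N -> ctr[3]=0
Ev 3: PC=3 idx=3 pred=N actual=N -> ctr[3]=0
Ev 4: PC=3 idx=3 pred=N actual=N -> ctr[3]=0
Ev 5: PC=3 idx=3 pred=N actual=N -> ctr[3]=0
Ev 6: PC=1 idx=1 pred=N actual=N -> ctr[1]=0
Ev 7: PC=3 idx=3 pred=N actual=T -> ctr[3]=1
Ev 8: PC=1 idx=1 pred=N actual=N -> ctr[1]=0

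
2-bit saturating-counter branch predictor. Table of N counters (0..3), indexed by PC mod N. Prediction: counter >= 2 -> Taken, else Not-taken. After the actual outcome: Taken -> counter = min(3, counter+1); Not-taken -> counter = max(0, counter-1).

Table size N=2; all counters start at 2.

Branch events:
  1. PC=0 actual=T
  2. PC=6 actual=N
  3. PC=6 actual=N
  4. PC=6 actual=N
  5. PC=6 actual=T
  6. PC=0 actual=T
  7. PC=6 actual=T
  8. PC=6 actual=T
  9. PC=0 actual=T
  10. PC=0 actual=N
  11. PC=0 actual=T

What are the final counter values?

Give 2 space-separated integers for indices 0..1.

Answer: 3 2

Derivation:
Ev 1: PC=0 idx=0 pred=T actual=T -> ctr[0]=3
Ev 2: PC=6 idx=0 pred=T actual=N -> ctr[0]=2
Ev 3: PC=6 idx=0 pred=T actual=N -> ctr[0]=1
Ev 4: PC=6 idx=0 pred=N actual=N -> ctr[0]=0
Ev 5: PC=6 idx=0 pred=N actual=T -> ctr[0]=1
Ev 6: PC=0 idx=0 pred=N actual=T -> ctr[0]=2
Ev 7: PC=6 idx=0 pred=T actual=T -> ctr[0]=3
Ev 8: PC=6 idx=0 pred=T actual=T -> ctr[0]=3
Ev 9: PC=0 idx=0 pred=T actual=T -> ctr[0]=3
Ev 10: PC=0 idx=0 pred=T actual=N -> ctr[0]=2
Ev 11: PC=0 idx=0 pred=T actual=T -> ctr[0]=3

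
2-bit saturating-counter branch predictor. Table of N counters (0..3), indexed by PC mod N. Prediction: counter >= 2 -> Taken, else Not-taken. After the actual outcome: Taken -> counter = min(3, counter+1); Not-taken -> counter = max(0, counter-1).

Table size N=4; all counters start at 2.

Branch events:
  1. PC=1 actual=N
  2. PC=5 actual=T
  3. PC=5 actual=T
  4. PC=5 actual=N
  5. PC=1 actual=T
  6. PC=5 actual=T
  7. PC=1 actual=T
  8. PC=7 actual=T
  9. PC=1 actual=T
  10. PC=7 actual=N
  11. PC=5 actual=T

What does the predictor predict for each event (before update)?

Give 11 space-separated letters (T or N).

Answer: T N T T T T T T T T T

Derivation:
Ev 1: PC=1 idx=1 pred=T actual=N -> ctr[1]=1
Ev 2: PC=5 idx=1 pred=N actual=T -> ctr[1]=2
Ev 3: PC=5 idx=1 pred=T actual=T -> ctr[1]=3
Ev 4: PC=5 idx=1 pred=T actual=N -> ctr[1]=2
Ev 5: PC=1 idx=1 pred=T actual=T -> ctr[1]=3
Ev 6: PC=5 idx=1 pred=T actual=T -> ctr[1]=3
Ev 7: PC=1 idx=1 pred=T actual=T -> ctr[1]=3
Ev 8: PC=7 idx=3 pred=T actual=T -> ctr[3]=3
Ev 9: PC=1 idx=1 pred=T actual=T -> ctr[1]=3
Ev 10: PC=7 idx=3 pred=T actual=N -> ctr[3]=2
Ev 11: PC=5 idx=1 pred=T actual=T -> ctr[1]=3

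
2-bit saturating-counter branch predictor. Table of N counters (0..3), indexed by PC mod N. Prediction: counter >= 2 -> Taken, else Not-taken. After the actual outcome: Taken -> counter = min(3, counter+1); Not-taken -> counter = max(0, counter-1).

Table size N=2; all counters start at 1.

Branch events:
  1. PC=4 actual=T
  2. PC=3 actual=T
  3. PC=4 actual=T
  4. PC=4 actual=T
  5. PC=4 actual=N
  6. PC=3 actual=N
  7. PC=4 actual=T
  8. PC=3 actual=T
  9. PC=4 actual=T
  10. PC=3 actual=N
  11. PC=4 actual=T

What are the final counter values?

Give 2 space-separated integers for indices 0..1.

Ev 1: PC=4 idx=0 pred=N actual=T -> ctr[0]=2
Ev 2: PC=3 idx=1 pred=N actual=T -> ctr[1]=2
Ev 3: PC=4 idx=0 pred=T actual=T -> ctr[0]=3
Ev 4: PC=4 idx=0 pred=T actual=T -> ctr[0]=3
Ev 5: PC=4 idx=0 pred=T actual=N -> ctr[0]=2
Ev 6: PC=3 idx=1 pred=T actual=N -> ctr[1]=1
Ev 7: PC=4 idx=0 pred=T actual=T -> ctr[0]=3
Ev 8: PC=3 idx=1 pred=N actual=T -> ctr[1]=2
Ev 9: PC=4 idx=0 pred=T actual=T -> ctr[0]=3
Ev 10: PC=3 idx=1 pred=T actual=N -> ctr[1]=1
Ev 11: PC=4 idx=0 pred=T actual=T -> ctr[0]=3

Answer: 3 1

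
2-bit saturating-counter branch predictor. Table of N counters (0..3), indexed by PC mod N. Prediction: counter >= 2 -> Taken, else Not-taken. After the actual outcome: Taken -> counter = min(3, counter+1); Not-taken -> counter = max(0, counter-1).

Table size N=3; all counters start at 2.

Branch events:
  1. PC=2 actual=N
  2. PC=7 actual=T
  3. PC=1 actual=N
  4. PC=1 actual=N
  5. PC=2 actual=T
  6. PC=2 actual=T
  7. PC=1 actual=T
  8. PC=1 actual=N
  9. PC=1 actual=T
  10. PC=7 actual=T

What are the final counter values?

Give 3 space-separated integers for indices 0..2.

Answer: 2 3 3

Derivation:
Ev 1: PC=2 idx=2 pred=T actual=N -> ctr[2]=1
Ev 2: PC=7 idx=1 pred=T actual=T -> ctr[1]=3
Ev 3: PC=1 idx=1 pred=T actual=N -> ctr[1]=2
Ev 4: PC=1 idx=1 pred=T actual=N -> ctr[1]=1
Ev 5: PC=2 idx=2 pred=N actual=T -> ctr[2]=2
Ev 6: PC=2 idx=2 pred=T actual=T -> ctr[2]=3
Ev 7: PC=1 idx=1 pred=N actual=T -> ctr[1]=2
Ev 8: PC=1 idx=1 pred=T actual=N -> ctr[1]=1
Ev 9: PC=1 idx=1 pred=N actual=T -> ctr[1]=2
Ev 10: PC=7 idx=1 pred=T actual=T -> ctr[1]=3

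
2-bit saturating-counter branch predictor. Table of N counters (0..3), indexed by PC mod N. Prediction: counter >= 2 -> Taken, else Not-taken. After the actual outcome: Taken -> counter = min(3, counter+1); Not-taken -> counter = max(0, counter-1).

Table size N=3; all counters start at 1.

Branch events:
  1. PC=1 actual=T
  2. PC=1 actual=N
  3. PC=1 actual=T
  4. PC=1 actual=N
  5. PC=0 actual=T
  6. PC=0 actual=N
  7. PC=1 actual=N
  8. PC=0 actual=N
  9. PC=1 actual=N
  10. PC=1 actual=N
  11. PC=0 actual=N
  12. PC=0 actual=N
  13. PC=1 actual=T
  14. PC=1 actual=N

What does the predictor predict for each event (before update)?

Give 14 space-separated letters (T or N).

Ev 1: PC=1 idx=1 pred=N actual=T -> ctr[1]=2
Ev 2: PC=1 idx=1 pred=T actual=N -> ctr[1]=1
Ev 3: PC=1 idx=1 pred=N actual=T -> ctr[1]=2
Ev 4: PC=1 idx=1 pred=T actual=N -> ctr[1]=1
Ev 5: PC=0 idx=0 pred=N actual=T -> ctr[0]=2
Ev 6: PC=0 idx=0 pred=T actual=N -> ctr[0]=1
Ev 7: PC=1 idx=1 pred=N actual=N -> ctr[1]=0
Ev 8: PC=0 idx=0 pred=N actual=N -> ctr[0]=0
Ev 9: PC=1 idx=1 pred=N actual=N -> ctr[1]=0
Ev 10: PC=1 idx=1 pred=N actual=N -> ctr[1]=0
Ev 11: PC=0 idx=0 pred=N actual=N -> ctr[0]=0
Ev 12: PC=0 idx=0 pred=N actual=N -> ctr[0]=0
Ev 13: PC=1 idx=1 pred=N actual=T -> ctr[1]=1
Ev 14: PC=1 idx=1 pred=N actual=N -> ctr[1]=0

Answer: N T N T N T N N N N N N N N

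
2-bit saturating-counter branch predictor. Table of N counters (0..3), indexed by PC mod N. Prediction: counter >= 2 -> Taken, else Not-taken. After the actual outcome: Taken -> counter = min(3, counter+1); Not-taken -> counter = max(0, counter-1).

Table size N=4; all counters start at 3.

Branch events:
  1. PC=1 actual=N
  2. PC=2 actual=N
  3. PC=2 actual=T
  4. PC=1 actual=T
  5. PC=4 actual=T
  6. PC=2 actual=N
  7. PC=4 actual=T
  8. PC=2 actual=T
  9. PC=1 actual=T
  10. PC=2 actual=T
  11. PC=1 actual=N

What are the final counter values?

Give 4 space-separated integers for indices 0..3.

Answer: 3 2 3 3

Derivation:
Ev 1: PC=1 idx=1 pred=T actual=N -> ctr[1]=2
Ev 2: PC=2 idx=2 pred=T actual=N -> ctr[2]=2
Ev 3: PC=2 idx=2 pred=T actual=T -> ctr[2]=3
Ev 4: PC=1 idx=1 pred=T actual=T -> ctr[1]=3
Ev 5: PC=4 idx=0 pred=T actual=T -> ctr[0]=3
Ev 6: PC=2 idx=2 pred=T actual=N -> ctr[2]=2
Ev 7: PC=4 idx=0 pred=T actual=T -> ctr[0]=3
Ev 8: PC=2 idx=2 pred=T actual=T -> ctr[2]=3
Ev 9: PC=1 idx=1 pred=T actual=T -> ctr[1]=3
Ev 10: PC=2 idx=2 pred=T actual=T -> ctr[2]=3
Ev 11: PC=1 idx=1 pred=T actual=N -> ctr[1]=2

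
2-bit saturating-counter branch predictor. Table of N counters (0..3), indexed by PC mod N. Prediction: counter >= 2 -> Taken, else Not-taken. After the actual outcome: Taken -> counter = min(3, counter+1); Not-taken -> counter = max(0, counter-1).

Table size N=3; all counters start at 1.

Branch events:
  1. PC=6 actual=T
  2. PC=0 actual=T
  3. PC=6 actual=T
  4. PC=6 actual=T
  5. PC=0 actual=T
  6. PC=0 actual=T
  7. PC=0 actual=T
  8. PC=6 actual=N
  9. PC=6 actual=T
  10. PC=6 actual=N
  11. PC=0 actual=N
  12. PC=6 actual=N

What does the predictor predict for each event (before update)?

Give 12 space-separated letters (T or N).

Answer: N T T T T T T T T T T N

Derivation:
Ev 1: PC=6 idx=0 pred=N actual=T -> ctr[0]=2
Ev 2: PC=0 idx=0 pred=T actual=T -> ctr[0]=3
Ev 3: PC=6 idx=0 pred=T actual=T -> ctr[0]=3
Ev 4: PC=6 idx=0 pred=T actual=T -> ctr[0]=3
Ev 5: PC=0 idx=0 pred=T actual=T -> ctr[0]=3
Ev 6: PC=0 idx=0 pred=T actual=T -> ctr[0]=3
Ev 7: PC=0 idx=0 pred=T actual=T -> ctr[0]=3
Ev 8: PC=6 idx=0 pred=T actual=N -> ctr[0]=2
Ev 9: PC=6 idx=0 pred=T actual=T -> ctr[0]=3
Ev 10: PC=6 idx=0 pred=T actual=N -> ctr[0]=2
Ev 11: PC=0 idx=0 pred=T actual=N -> ctr[0]=1
Ev 12: PC=6 idx=0 pred=N actual=N -> ctr[0]=0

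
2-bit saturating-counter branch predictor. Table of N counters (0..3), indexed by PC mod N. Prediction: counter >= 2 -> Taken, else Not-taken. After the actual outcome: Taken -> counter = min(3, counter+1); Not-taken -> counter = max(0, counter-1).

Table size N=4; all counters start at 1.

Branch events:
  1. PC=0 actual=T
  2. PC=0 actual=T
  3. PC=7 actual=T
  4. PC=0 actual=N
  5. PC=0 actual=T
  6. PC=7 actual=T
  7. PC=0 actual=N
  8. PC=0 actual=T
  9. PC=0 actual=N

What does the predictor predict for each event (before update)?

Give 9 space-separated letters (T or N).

Answer: N T N T T T T T T

Derivation:
Ev 1: PC=0 idx=0 pred=N actual=T -> ctr[0]=2
Ev 2: PC=0 idx=0 pred=T actual=T -> ctr[0]=3
Ev 3: PC=7 idx=3 pred=N actual=T -> ctr[3]=2
Ev 4: PC=0 idx=0 pred=T actual=N -> ctr[0]=2
Ev 5: PC=0 idx=0 pred=T actual=T -> ctr[0]=3
Ev 6: PC=7 idx=3 pred=T actual=T -> ctr[3]=3
Ev 7: PC=0 idx=0 pred=T actual=N -> ctr[0]=2
Ev 8: PC=0 idx=0 pred=T actual=T -> ctr[0]=3
Ev 9: PC=0 idx=0 pred=T actual=N -> ctr[0]=2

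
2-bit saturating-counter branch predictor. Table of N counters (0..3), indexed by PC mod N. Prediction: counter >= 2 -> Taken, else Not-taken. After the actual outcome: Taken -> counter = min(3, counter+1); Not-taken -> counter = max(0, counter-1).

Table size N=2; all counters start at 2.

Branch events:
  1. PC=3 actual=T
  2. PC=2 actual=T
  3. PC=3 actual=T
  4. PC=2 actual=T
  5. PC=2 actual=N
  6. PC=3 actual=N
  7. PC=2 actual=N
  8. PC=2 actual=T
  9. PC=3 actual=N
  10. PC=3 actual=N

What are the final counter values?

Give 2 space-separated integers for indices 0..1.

Answer: 2 0

Derivation:
Ev 1: PC=3 idx=1 pred=T actual=T -> ctr[1]=3
Ev 2: PC=2 idx=0 pred=T actual=T -> ctr[0]=3
Ev 3: PC=3 idx=1 pred=T actual=T -> ctr[1]=3
Ev 4: PC=2 idx=0 pred=T actual=T -> ctr[0]=3
Ev 5: PC=2 idx=0 pred=T actual=N -> ctr[0]=2
Ev 6: PC=3 idx=1 pred=T actual=N -> ctr[1]=2
Ev 7: PC=2 idx=0 pred=T actual=N -> ctr[0]=1
Ev 8: PC=2 idx=0 pred=N actual=T -> ctr[0]=2
Ev 9: PC=3 idx=1 pred=T actual=N -> ctr[1]=1
Ev 10: PC=3 idx=1 pred=N actual=N -> ctr[1]=0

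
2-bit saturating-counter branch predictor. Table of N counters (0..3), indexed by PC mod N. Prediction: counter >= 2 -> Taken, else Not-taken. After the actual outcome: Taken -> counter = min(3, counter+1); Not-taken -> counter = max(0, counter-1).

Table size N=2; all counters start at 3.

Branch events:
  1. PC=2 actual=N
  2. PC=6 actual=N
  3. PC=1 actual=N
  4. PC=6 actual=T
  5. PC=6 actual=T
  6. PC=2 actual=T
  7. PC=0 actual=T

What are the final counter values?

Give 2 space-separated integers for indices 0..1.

Answer: 3 2

Derivation:
Ev 1: PC=2 idx=0 pred=T actual=N -> ctr[0]=2
Ev 2: PC=6 idx=0 pred=T actual=N -> ctr[0]=1
Ev 3: PC=1 idx=1 pred=T actual=N -> ctr[1]=2
Ev 4: PC=6 idx=0 pred=N actual=T -> ctr[0]=2
Ev 5: PC=6 idx=0 pred=T actual=T -> ctr[0]=3
Ev 6: PC=2 idx=0 pred=T actual=T -> ctr[0]=3
Ev 7: PC=0 idx=0 pred=T actual=T -> ctr[0]=3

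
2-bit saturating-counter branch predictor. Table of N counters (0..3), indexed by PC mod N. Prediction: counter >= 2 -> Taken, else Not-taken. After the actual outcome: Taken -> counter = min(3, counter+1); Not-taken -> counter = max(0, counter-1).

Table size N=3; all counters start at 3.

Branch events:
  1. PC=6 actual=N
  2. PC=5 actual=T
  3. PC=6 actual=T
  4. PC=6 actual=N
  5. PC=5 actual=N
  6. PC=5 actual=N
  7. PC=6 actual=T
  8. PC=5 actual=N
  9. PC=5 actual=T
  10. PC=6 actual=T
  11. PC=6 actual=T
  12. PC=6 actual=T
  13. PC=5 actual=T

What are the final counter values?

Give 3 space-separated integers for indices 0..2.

Ev 1: PC=6 idx=0 pred=T actual=N -> ctr[0]=2
Ev 2: PC=5 idx=2 pred=T actual=T -> ctr[2]=3
Ev 3: PC=6 idx=0 pred=T actual=T -> ctr[0]=3
Ev 4: PC=6 idx=0 pred=T actual=N -> ctr[0]=2
Ev 5: PC=5 idx=2 pred=T actual=N -> ctr[2]=2
Ev 6: PC=5 idx=2 pred=T actual=N -> ctr[2]=1
Ev 7: PC=6 idx=0 pred=T actual=T -> ctr[0]=3
Ev 8: PC=5 idx=2 pred=N actual=N -> ctr[2]=0
Ev 9: PC=5 idx=2 pred=N actual=T -> ctr[2]=1
Ev 10: PC=6 idx=0 pred=T actual=T -> ctr[0]=3
Ev 11: PC=6 idx=0 pred=T actual=T -> ctr[0]=3
Ev 12: PC=6 idx=0 pred=T actual=T -> ctr[0]=3
Ev 13: PC=5 idx=2 pred=N actual=T -> ctr[2]=2

Answer: 3 3 2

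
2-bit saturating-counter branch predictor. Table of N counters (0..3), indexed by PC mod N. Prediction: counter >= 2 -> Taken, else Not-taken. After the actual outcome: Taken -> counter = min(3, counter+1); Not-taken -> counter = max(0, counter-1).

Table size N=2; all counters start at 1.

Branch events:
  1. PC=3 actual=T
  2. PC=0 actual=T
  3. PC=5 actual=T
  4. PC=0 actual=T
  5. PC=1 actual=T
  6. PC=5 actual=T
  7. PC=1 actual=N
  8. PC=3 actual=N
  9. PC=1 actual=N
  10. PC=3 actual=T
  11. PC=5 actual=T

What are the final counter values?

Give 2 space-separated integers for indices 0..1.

Ev 1: PC=3 idx=1 pred=N actual=T -> ctr[1]=2
Ev 2: PC=0 idx=0 pred=N actual=T -> ctr[0]=2
Ev 3: PC=5 idx=1 pred=T actual=T -> ctr[1]=3
Ev 4: PC=0 idx=0 pred=T actual=T -> ctr[0]=3
Ev 5: PC=1 idx=1 pred=T actual=T -> ctr[1]=3
Ev 6: PC=5 idx=1 pred=T actual=T -> ctr[1]=3
Ev 7: PC=1 idx=1 pred=T actual=N -> ctr[1]=2
Ev 8: PC=3 idx=1 pred=T actual=N -> ctr[1]=1
Ev 9: PC=1 idx=1 pred=N actual=N -> ctr[1]=0
Ev 10: PC=3 idx=1 pred=N actual=T -> ctr[1]=1
Ev 11: PC=5 idx=1 pred=N actual=T -> ctr[1]=2

Answer: 3 2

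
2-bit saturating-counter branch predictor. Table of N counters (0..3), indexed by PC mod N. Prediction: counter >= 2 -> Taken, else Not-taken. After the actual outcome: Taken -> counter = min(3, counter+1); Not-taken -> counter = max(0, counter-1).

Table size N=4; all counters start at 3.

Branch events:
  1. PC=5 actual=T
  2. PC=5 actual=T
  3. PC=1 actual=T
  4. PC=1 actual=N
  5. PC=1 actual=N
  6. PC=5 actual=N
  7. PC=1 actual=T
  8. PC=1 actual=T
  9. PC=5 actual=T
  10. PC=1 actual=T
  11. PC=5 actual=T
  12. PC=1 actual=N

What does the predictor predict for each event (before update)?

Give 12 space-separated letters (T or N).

Ev 1: PC=5 idx=1 pred=T actual=T -> ctr[1]=3
Ev 2: PC=5 idx=1 pred=T actual=T -> ctr[1]=3
Ev 3: PC=1 idx=1 pred=T actual=T -> ctr[1]=3
Ev 4: PC=1 idx=1 pred=T actual=N -> ctr[1]=2
Ev 5: PC=1 idx=1 pred=T actual=N -> ctr[1]=1
Ev 6: PC=5 idx=1 pred=N actual=N -> ctr[1]=0
Ev 7: PC=1 idx=1 pred=N actual=T -> ctr[1]=1
Ev 8: PC=1 idx=1 pred=N actual=T -> ctr[1]=2
Ev 9: PC=5 idx=1 pred=T actual=T -> ctr[1]=3
Ev 10: PC=1 idx=1 pred=T actual=T -> ctr[1]=3
Ev 11: PC=5 idx=1 pred=T actual=T -> ctr[1]=3
Ev 12: PC=1 idx=1 pred=T actual=N -> ctr[1]=2

Answer: T T T T T N N N T T T T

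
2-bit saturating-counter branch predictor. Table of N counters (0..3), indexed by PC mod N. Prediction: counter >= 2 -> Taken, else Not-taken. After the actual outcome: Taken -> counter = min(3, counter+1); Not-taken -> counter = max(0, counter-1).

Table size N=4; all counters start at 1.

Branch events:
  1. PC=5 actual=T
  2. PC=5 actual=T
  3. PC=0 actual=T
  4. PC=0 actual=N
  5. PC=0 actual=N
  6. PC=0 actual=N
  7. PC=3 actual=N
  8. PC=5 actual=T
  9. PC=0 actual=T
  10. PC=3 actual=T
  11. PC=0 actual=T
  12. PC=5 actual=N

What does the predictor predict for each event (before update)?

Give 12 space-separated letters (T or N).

Ev 1: PC=5 idx=1 pred=N actual=T -> ctr[1]=2
Ev 2: PC=5 idx=1 pred=T actual=T -> ctr[1]=3
Ev 3: PC=0 idx=0 pred=N actual=T -> ctr[0]=2
Ev 4: PC=0 idx=0 pred=T actual=N -> ctr[0]=1
Ev 5: PC=0 idx=0 pred=N actual=N -> ctr[0]=0
Ev 6: PC=0 idx=0 pred=N actual=N -> ctr[0]=0
Ev 7: PC=3 idx=3 pred=N actual=N -> ctr[3]=0
Ev 8: PC=5 idx=1 pred=T actual=T -> ctr[1]=3
Ev 9: PC=0 idx=0 pred=N actual=T -> ctr[0]=1
Ev 10: PC=3 idx=3 pred=N actual=T -> ctr[3]=1
Ev 11: PC=0 idx=0 pred=N actual=T -> ctr[0]=2
Ev 12: PC=5 idx=1 pred=T actual=N -> ctr[1]=2

Answer: N T N T N N N T N N N T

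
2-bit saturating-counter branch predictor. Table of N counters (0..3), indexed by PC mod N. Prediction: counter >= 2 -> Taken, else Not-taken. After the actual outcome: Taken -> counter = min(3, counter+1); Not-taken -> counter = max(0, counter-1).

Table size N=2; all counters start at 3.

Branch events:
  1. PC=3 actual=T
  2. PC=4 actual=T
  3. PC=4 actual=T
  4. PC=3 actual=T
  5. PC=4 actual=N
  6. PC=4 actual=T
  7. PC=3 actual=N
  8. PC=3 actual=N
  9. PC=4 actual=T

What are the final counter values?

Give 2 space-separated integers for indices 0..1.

Ev 1: PC=3 idx=1 pred=T actual=T -> ctr[1]=3
Ev 2: PC=4 idx=0 pred=T actual=T -> ctr[0]=3
Ev 3: PC=4 idx=0 pred=T actual=T -> ctr[0]=3
Ev 4: PC=3 idx=1 pred=T actual=T -> ctr[1]=3
Ev 5: PC=4 idx=0 pred=T actual=N -> ctr[0]=2
Ev 6: PC=4 idx=0 pred=T actual=T -> ctr[0]=3
Ev 7: PC=3 idx=1 pred=T actual=N -> ctr[1]=2
Ev 8: PC=3 idx=1 pred=T actual=N -> ctr[1]=1
Ev 9: PC=4 idx=0 pred=T actual=T -> ctr[0]=3

Answer: 3 1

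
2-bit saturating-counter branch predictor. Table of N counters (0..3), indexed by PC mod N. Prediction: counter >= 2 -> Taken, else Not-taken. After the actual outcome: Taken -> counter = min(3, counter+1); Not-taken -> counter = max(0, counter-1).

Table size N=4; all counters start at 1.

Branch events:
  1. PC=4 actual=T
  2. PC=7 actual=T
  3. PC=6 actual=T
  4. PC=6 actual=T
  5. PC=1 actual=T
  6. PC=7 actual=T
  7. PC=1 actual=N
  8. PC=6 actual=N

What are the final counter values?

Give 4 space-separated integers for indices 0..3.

Answer: 2 1 2 3

Derivation:
Ev 1: PC=4 idx=0 pred=N actual=T -> ctr[0]=2
Ev 2: PC=7 idx=3 pred=N actual=T -> ctr[3]=2
Ev 3: PC=6 idx=2 pred=N actual=T -> ctr[2]=2
Ev 4: PC=6 idx=2 pred=T actual=T -> ctr[2]=3
Ev 5: PC=1 idx=1 pred=N actual=T -> ctr[1]=2
Ev 6: PC=7 idx=3 pred=T actual=T -> ctr[3]=3
Ev 7: PC=1 idx=1 pred=T actual=N -> ctr[1]=1
Ev 8: PC=6 idx=2 pred=T actual=N -> ctr[2]=2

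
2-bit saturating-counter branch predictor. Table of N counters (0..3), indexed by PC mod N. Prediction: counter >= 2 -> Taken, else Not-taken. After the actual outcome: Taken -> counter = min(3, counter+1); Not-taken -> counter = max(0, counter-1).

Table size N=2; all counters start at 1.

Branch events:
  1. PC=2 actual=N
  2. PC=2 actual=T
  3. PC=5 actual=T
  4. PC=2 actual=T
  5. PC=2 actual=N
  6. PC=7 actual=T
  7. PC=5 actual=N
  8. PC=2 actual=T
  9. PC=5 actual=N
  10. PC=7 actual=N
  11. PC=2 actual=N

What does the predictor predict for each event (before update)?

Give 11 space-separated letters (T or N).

Ev 1: PC=2 idx=0 pred=N actual=N -> ctr[0]=0
Ev 2: PC=2 idx=0 pred=N actual=T -> ctr[0]=1
Ev 3: PC=5 idx=1 pred=N actual=T -> ctr[1]=2
Ev 4: PC=2 idx=0 pred=N actual=T -> ctr[0]=2
Ev 5: PC=2 idx=0 pred=T actual=N -> ctr[0]=1
Ev 6: PC=7 idx=1 pred=T actual=T -> ctr[1]=3
Ev 7: PC=5 idx=1 pred=T actual=N -> ctr[1]=2
Ev 8: PC=2 idx=0 pred=N actual=T -> ctr[0]=2
Ev 9: PC=5 idx=1 pred=T actual=N -> ctr[1]=1
Ev 10: PC=7 idx=1 pred=N actual=N -> ctr[1]=0
Ev 11: PC=2 idx=0 pred=T actual=N -> ctr[0]=1

Answer: N N N N T T T N T N T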